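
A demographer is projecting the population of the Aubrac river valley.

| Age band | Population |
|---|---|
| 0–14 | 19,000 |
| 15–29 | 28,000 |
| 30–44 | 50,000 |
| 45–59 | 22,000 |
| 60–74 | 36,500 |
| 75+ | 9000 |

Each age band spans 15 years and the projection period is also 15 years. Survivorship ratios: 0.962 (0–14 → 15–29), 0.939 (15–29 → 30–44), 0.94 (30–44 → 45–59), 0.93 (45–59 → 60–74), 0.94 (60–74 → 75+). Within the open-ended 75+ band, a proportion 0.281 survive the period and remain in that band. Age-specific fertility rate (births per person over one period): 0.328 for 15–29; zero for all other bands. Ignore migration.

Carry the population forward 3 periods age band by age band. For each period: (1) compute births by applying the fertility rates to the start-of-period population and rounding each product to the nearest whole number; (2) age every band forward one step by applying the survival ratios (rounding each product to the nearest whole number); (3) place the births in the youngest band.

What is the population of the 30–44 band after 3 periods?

8296

Numbering the groups 1..6 from youngest to oldest:
[period 1]
Births: 28000 * 0.328 = 9184
Group 2: 19000 * 0.962 = 18278
Group 3: 28000 * 0.939 = 26292
Group 4: 50000 * 0.94 = 47000
Group 5: 22000 * 0.93 = 20460
Group 6: 36500 * 0.94 + 9000 * 0.281 = 34310 + 2529 = 36839
→ [9184, 18278, 26292, 47000, 20460, 36839]
[period 2]
Births: 18278 * 0.328 = 5995
Group 2: 9184 * 0.962 = 8835
Group 3: 18278 * 0.939 = 17163
Group 4: 26292 * 0.94 = 24714
Group 5: 47000 * 0.93 = 43710
Group 6: 20460 * 0.94 + 36839 * 0.281 = 19232 + 10352 = 29584
→ [5995, 8835, 17163, 24714, 43710, 29584]
[period 3]
Births: 8835 * 0.328 = 2898
Group 2: 5995 * 0.962 = 5767
Group 3: 8835 * 0.939 = 8296
Group 4: 17163 * 0.94 = 16133
Group 5: 24714 * 0.93 = 22984
Group 6: 43710 * 0.94 + 29584 * 0.281 = 41087 + 8313 = 49400
→ [2898, 5767, 8296, 16133, 22984, 49400]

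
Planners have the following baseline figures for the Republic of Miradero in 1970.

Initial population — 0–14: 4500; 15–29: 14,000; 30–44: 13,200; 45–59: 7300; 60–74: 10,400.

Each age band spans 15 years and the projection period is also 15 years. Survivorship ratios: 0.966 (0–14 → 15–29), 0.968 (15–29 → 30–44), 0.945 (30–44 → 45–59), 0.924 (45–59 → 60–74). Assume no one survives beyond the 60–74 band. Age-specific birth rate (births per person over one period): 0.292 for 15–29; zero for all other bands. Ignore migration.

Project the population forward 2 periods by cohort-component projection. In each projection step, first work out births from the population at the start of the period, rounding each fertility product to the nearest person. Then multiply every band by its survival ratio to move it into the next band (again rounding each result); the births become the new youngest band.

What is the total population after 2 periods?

33759

Call the groups 1 to 5, youngest first.
Period 1.
Births: 14000 × 0.292 = 4088
Group 2: 4500 × 0.966 = 4347
Group 3: 14000 × 0.968 = 13552
Group 4: 13200 × 0.945 = 12474
Group 5: 7300 × 0.924 = 6745
End of period: [4088, 4347, 13552, 12474, 6745]
Period 2.
Births: 4347 × 0.292 = 1269
Group 2: 4088 × 0.966 = 3949
Group 3: 4347 × 0.968 = 4208
Group 4: 13552 × 0.945 = 12807
Group 5: 12474 × 0.924 = 11526
End of period: [1269, 3949, 4208, 12807, 11526]
Total after period 2: 1269 + 3949 + 4208 + 12807 + 11526 = 33759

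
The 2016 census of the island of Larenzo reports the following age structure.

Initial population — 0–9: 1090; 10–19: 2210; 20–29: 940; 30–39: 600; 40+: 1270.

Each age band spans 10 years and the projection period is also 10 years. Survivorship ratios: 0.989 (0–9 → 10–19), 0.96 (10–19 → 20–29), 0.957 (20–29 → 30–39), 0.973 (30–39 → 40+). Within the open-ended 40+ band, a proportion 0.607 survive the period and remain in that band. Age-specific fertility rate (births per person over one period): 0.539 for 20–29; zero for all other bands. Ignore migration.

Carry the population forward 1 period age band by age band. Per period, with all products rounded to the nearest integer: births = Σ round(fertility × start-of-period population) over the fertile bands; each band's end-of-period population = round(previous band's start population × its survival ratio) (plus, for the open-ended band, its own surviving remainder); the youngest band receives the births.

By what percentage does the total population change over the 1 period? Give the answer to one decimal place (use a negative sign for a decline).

Call the bands 1 to 5, youngest first.
[period 1]
Births: 940 × 0.539 = 507
Band 2: 1090 × 0.989 = 1078
Band 3: 2210 × 0.96 = 2122
Band 4: 940 × 0.957 = 900
Band 5: 600 × 0.973 + 1270 × 0.607 = 584 + 771 = 1355
Giving 507 / 1078 / 2122 / 900 / 1355.
Total: 6110 → 5962; change = -148; percentage change = -2.4%

-2.4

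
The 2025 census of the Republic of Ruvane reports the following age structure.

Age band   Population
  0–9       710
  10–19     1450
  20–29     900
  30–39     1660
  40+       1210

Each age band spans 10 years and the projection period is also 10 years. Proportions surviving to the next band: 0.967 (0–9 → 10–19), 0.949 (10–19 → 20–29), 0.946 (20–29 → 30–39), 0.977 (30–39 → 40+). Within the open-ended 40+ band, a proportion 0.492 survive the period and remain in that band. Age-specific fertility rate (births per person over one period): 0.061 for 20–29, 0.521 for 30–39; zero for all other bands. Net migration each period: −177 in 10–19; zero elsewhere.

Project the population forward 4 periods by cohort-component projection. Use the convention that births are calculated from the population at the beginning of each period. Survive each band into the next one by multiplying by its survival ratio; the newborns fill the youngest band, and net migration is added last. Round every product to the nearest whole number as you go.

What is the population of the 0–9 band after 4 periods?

280

Call the groups 1 to 5, youngest first.
After projecting period 1:
Births: 900 * 0.061 = 55  |  1660 * 0.521 = 865 → total 920
Group 2: 710 * 0.967 = 687
Group 3: 1450 * 0.949 = 1376
Group 4: 900 * 0.946 = 851
Group 5: 1660 * 0.977 + 1210 * 0.492 = 1622 + 595 = 2217
Net migration: Group 2 − 177 → 510
Giving 920 / 510 / 1376 / 851 / 2217.
After projecting period 2:
Births: 1376 * 0.061 = 84  |  851 * 0.521 = 443 → total 527
Group 2: 920 * 0.967 = 890
Group 3: 510 * 0.949 = 484
Group 4: 1376 * 0.946 = 1302
Group 5: 851 * 0.977 + 2217 * 0.492 = 831 + 1091 = 1922
Net migration: Group 2 − 177 → 713
Giving 527 / 713 / 484 / 1302 / 1922.
After projecting period 3:
Births: 484 * 0.061 = 30  |  1302 * 0.521 = 678 → total 708
Group 2: 527 * 0.967 = 510
Group 3: 713 * 0.949 = 677
Group 4: 484 * 0.946 = 458
Group 5: 1302 * 0.977 + 1922 * 0.492 = 1272 + 946 = 2218
Net migration: Group 2 − 177 → 333
Giving 708 / 333 / 677 / 458 / 2218.
After projecting period 4:
Births: 677 * 0.061 = 41  |  458 * 0.521 = 239 → total 280
Group 2: 708 * 0.967 = 685
Group 3: 333 * 0.949 = 316
Group 4: 677 * 0.946 = 640
Group 5: 458 * 0.977 + 2218 * 0.492 = 447 + 1091 = 1538
Net migration: Group 2 − 177 → 508
Giving 280 / 508 / 316 / 640 / 1538.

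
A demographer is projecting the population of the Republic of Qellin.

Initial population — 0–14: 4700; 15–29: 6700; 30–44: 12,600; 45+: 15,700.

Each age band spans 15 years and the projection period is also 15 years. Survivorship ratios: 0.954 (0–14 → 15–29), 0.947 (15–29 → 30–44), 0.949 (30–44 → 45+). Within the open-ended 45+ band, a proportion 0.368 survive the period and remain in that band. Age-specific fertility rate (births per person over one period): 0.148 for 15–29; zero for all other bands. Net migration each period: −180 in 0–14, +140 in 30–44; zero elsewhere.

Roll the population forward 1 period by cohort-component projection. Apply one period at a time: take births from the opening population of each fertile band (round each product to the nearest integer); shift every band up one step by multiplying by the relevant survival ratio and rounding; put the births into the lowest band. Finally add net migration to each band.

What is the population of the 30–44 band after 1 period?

Period 1.
Births: 6700 * 0.148 = 992
15–29: 4700 * 0.954 = 4484
30–44: 6700 * 0.947 = 6345
45+: 12600 * 0.949 + 15700 * 0.368 = 11957 + 5778 = 17735
Net migration: 0–14 − 180 → 812; 30–44 + 140 → 6485
End of period: [812, 4484, 6485, 17735]

6485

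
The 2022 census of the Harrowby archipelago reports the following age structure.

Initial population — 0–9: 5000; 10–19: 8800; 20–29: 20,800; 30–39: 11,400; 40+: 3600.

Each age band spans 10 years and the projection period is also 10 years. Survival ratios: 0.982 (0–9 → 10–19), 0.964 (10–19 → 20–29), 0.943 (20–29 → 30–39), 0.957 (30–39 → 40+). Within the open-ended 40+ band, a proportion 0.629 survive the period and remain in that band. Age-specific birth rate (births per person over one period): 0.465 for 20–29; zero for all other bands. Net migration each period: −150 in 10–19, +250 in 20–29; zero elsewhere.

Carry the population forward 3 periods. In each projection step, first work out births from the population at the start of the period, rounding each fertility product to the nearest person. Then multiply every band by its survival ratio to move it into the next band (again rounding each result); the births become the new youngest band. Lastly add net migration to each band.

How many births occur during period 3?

2250

Call the groups 1 to 5, youngest first.
[period 1]
Births: 20800 × 0.465 = 9672
Group 2: 5000 × 0.982 = 4910
Group 3: 8800 × 0.964 = 8483
Group 4: 20800 × 0.943 = 19614
Group 5: 11400 × 0.957 + 3600 × 0.629 = 10910 + 2264 = 13174
Net migration: Group 2 − 150 → 4760; Group 3 + 250 → 8733
→ [9672, 4760, 8733, 19614, 13174]
[period 2]
Births: 8733 × 0.465 = 4061
Group 2: 9672 × 0.982 = 9498
Group 3: 4760 × 0.964 = 4589
Group 4: 8733 × 0.943 = 8235
Group 5: 19614 × 0.957 + 13174 × 0.629 = 18771 + 8286 = 27057
Net migration: Group 2 − 150 → 9348; Group 3 + 250 → 4839
→ [4061, 9348, 4839, 8235, 27057]
[period 3]
Births: 4839 × 0.465 = 2250
Group 2: 4061 × 0.982 = 3988
Group 3: 9348 × 0.964 = 9011
Group 4: 4839 × 0.943 = 4563
Group 5: 8235 × 0.957 + 27057 × 0.629 = 7881 + 17019 = 24900
Net migration: Group 2 − 150 → 3838; Group 3 + 250 → 9261
→ [2250, 3838, 9261, 4563, 24900]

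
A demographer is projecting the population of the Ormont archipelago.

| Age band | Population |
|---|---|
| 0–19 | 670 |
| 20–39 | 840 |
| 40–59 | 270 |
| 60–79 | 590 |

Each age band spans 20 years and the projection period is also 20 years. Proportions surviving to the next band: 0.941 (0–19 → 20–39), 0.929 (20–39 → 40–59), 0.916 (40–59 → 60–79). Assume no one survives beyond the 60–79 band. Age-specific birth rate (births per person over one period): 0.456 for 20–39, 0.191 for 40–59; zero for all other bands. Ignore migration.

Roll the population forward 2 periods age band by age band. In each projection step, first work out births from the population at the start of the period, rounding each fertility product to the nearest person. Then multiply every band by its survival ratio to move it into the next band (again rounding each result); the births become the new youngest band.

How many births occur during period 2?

436

[period 1]
Births: 840 × 0.456 = 383  |  270 × 0.191 = 52 → 435
20–39: 670 × 0.941 = 630
40–59: 840 × 0.929 = 780
60–79: 270 × 0.916 = 247
Giving 435 / 630 / 780 / 247.
[period 2]
Births: 630 × 0.456 = 287  |  780 × 0.191 = 149 → 436
20–39: 435 × 0.941 = 409
40–59: 630 × 0.929 = 585
60–79: 780 × 0.916 = 714
Giving 436 / 409 / 585 / 714.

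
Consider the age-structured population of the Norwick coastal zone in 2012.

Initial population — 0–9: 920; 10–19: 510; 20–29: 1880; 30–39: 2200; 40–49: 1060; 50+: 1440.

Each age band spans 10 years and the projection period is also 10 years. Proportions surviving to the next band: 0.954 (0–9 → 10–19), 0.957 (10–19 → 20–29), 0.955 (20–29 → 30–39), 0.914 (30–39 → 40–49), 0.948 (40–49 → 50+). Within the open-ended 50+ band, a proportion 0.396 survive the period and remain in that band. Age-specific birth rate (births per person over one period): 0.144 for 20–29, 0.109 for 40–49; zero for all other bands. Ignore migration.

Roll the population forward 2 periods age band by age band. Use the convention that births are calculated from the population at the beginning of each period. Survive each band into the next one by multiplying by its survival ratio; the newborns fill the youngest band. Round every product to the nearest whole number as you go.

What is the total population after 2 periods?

6135

Let group 1 be 0–9 through group 6 = 50+.
[period 1]
Births: 1880 × 0.144 = 271, 1060 × 0.109 = 116 — total 387
Group 2: 920 × 0.954 = 878
Group 3: 510 × 0.957 = 488
Group 4: 1880 × 0.955 = 1795
Group 5: 2200 × 0.914 = 2011
Group 6: 1060 × 0.948 + 1440 × 0.396 = 1005 + 570 = 1575
Giving 387 / 878 / 488 / 1795 / 2011 / 1575.
[period 2]
Births: 488 × 0.144 = 70, 2011 × 0.109 = 219 — total 289
Group 2: 387 × 0.954 = 369
Group 3: 878 × 0.957 = 840
Group 4: 488 × 0.955 = 466
Group 5: 1795 × 0.914 = 1641
Group 6: 2011 × 0.948 + 1575 × 0.396 = 1906 + 624 = 2530
Giving 289 / 369 / 840 / 466 / 1641 / 2530.
Total after period 2: 289 + 369 + 840 + 466 + 1641 + 2530 = 6135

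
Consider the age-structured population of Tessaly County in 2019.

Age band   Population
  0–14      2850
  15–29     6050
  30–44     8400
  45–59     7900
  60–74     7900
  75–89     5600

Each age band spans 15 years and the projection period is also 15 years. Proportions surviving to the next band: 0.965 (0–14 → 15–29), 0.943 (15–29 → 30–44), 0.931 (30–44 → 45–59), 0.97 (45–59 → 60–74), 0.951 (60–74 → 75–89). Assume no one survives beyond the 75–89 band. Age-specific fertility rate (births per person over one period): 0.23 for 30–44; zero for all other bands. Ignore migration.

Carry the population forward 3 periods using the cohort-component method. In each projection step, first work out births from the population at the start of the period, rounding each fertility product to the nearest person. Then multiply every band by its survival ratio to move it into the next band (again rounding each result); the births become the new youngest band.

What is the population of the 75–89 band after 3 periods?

(Bands numbered youngest = 1 to oldest = 6.)
After projecting period 1:
Births: 8400 * 0.23 = 1932
Band 2: 2850 * 0.965 = 2750
Band 3: 6050 * 0.943 = 5705
Band 4: 8400 * 0.931 = 7820
Band 5: 7900 * 0.97 = 7663
Band 6: 7900 * 0.951 = 7513
End of period: [1932, 2750, 5705, 7820, 7663, 7513]
After projecting period 2:
Births: 5705 * 0.23 = 1312
Band 2: 1932 * 0.965 = 1864
Band 3: 2750 * 0.943 = 2593
Band 4: 5705 * 0.931 = 5311
Band 5: 7820 * 0.97 = 7585
Band 6: 7663 * 0.951 = 7288
End of period: [1312, 1864, 2593, 5311, 7585, 7288]
After projecting period 3:
Births: 2593 * 0.23 = 596
Band 2: 1312 * 0.965 = 1266
Band 3: 1864 * 0.943 = 1758
Band 4: 2593 * 0.931 = 2414
Band 5: 5311 * 0.97 = 5152
Band 6: 7585 * 0.951 = 7213
End of period: [596, 1266, 1758, 2414, 5152, 7213]

7213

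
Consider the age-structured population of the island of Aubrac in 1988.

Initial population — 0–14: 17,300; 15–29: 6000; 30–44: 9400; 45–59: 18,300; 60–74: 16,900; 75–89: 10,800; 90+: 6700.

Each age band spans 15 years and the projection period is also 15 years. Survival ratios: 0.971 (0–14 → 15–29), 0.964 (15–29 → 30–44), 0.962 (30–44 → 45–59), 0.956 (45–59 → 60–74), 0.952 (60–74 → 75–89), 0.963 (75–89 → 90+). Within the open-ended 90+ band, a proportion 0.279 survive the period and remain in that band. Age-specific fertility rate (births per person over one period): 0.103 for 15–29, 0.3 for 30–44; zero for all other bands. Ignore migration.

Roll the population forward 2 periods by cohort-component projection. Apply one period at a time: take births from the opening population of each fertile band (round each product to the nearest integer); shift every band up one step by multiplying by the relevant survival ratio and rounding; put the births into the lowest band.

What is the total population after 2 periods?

(Groups numbered youngest = 1 to oldest = 7.)
After projecting period 1:
Births: 6000 * 0.103 = 618 ; 9400 * 0.3 = 2820 → total 3438
Group 2: 17300 * 0.971 = 16798
Group 3: 6000 * 0.964 = 5784
Group 4: 9400 * 0.962 = 9043
Group 5: 18300 * 0.956 = 17495
Group 6: 16900 * 0.952 = 16089
Group 7: 10800 * 0.963 + 6700 * 0.279 = 10400 + 1869 = 12269
→ [3438, 16798, 5784, 9043, 17495, 16089, 12269]
After projecting period 2:
Births: 16798 * 0.103 = 1730 ; 5784 * 0.3 = 1735 → total 3465
Group 2: 3438 * 0.971 = 3338
Group 3: 16798 * 0.964 = 16193
Group 4: 5784 * 0.962 = 5564
Group 5: 9043 * 0.956 = 8645
Group 6: 17495 * 0.952 = 16655
Group 7: 16089 * 0.963 + 12269 * 0.279 = 15494 + 3423 = 18917
→ [3465, 3338, 16193, 5564, 8645, 16655, 18917]
Total after period 2: 3465 + 3338 + 16193 + 5564 + 8645 + 16655 + 18917 = 72777

72777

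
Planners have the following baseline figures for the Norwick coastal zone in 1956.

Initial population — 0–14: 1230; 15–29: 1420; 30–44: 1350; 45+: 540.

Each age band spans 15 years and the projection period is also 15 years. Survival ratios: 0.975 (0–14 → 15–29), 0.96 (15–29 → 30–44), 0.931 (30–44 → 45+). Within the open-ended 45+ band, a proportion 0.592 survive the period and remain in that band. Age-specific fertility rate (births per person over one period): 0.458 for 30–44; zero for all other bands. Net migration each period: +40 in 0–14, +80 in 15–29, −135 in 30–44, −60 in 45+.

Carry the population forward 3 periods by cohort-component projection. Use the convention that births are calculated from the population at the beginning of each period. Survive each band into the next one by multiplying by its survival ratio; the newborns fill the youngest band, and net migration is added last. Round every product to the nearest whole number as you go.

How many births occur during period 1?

618

(Bands numbered youngest = 1 to oldest = 4.)
Period 1:
Births: 1350 × 0.458 = 618
Band 2: 1230 × 0.975 = 1199
Band 3: 1420 × 0.96 = 1363
Band 4: 1350 × 0.931 + 540 × 0.592 = 1257 + 320 = 1577
Net migration: Band 1 + 40 → 658; Band 2 + 80 → 1279; Band 3 − 135 → 1228; Band 4 − 60 → 1517
Giving 658 / 1279 / 1228 / 1517.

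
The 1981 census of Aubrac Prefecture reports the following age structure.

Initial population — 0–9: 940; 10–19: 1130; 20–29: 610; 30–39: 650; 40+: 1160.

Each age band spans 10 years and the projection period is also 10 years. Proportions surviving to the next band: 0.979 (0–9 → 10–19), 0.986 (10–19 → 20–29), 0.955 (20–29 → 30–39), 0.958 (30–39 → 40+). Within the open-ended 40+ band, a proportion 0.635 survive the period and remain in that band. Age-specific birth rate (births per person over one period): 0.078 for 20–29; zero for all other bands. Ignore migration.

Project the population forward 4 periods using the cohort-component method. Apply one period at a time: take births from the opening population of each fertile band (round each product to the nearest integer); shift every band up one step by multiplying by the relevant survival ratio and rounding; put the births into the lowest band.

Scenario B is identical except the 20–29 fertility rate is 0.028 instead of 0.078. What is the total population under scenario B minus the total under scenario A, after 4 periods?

-132

[period 1]
Births: 610 × 0.078 = 48
10–19: 940 × 0.979 = 920
20–29: 1130 × 0.986 = 1114
30–39: 610 × 0.955 = 583
40+: 650 × 0.958 + 1160 × 0.635 = 623 + 737 = 1360
Giving 48 / 920 / 1114 / 583 / 1360.
[period 2]
Births: 1114 × 0.078 = 87
10–19: 48 × 0.979 = 47
20–29: 920 × 0.986 = 907
30–39: 1114 × 0.955 = 1064
40+: 583 × 0.958 + 1360 × 0.635 = 559 + 864 = 1423
Giving 87 / 47 / 907 / 1064 / 1423.
[period 3]
Births: 907 × 0.078 = 71
10–19: 87 × 0.979 = 85
20–29: 47 × 0.986 = 46
30–39: 907 × 0.955 = 866
40+: 1064 × 0.958 + 1423 × 0.635 = 1019 + 904 = 1923
Giving 71 / 85 / 46 / 866 / 1923.
[period 4]
Births: 46 × 0.078 = 4
10–19: 71 × 0.979 = 70
20–29: 85 × 0.986 = 84
30–39: 46 × 0.955 = 44
40+: 866 × 0.958 + 1923 × 0.635 = 830 + 1221 = 2051
Giving 4 / 70 / 84 / 44 / 2051.
Scenario A total after 4 periods: 2253
Scenario B projection —
[period 1]
Births: 610 × 0.028 = 17
10–19: 940 × 0.979 = 920
20–29: 1130 × 0.986 = 1114
30–39: 610 × 0.955 = 583
40+: 650 × 0.958 + 1160 × 0.635 = 623 + 737 = 1360
Giving 17 / 920 / 1114 / 583 / 1360.
[period 2]
Births: 1114 × 0.028 = 31
10–19: 17 × 0.979 = 17
20–29: 920 × 0.986 = 907
30–39: 1114 × 0.955 = 1064
40+: 583 × 0.958 + 1360 × 0.635 = 559 + 864 = 1423
Giving 31 / 17 / 907 / 1064 / 1423.
[period 3]
Births: 907 × 0.028 = 25
10–19: 31 × 0.979 = 30
20–29: 17 × 0.986 = 17
30–39: 907 × 0.955 = 866
40+: 1064 × 0.958 + 1423 × 0.635 = 1019 + 904 = 1923
Giving 25 / 30 / 17 / 866 / 1923.
[period 4]
Births: 17 × 0.028 = 0
10–19: 25 × 0.979 = 24
20–29: 30 × 0.986 = 30
30–39: 17 × 0.955 = 16
40+: 866 × 0.958 + 1923 × 0.635 = 830 + 1221 = 2051
Giving 0 / 24 / 30 / 16 / 2051.
Scenario B total after 4 periods: 2121
Difference B − A = 2121 − 2253 = -132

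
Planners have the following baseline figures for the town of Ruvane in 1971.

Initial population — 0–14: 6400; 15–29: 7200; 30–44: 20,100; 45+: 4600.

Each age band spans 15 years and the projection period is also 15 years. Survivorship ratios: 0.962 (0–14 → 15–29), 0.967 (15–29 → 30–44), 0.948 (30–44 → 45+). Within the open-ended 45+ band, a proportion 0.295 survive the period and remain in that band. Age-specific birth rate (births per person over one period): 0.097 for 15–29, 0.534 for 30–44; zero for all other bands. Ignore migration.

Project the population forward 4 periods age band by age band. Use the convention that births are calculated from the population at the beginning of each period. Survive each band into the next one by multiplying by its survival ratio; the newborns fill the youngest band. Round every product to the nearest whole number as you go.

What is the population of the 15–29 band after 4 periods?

Call the groups 1 to 4, youngest first.
Period 1:
Births: 7200 * 0.097 = 698 ; 20100 * 0.534 = 10733 ⇒ total 11431
Group 2: 6400 * 0.962 = 6157
Group 3: 7200 * 0.967 = 6962
Group 4: 20100 * 0.948 + 4600 * 0.295 = 19055 + 1357 = 20412
→ [11431, 6157, 6962, 20412]
Period 2:
Births: 6157 * 0.097 = 597 ; 6962 * 0.534 = 3718 ⇒ total 4315
Group 2: 11431 * 0.962 = 10997
Group 3: 6157 * 0.967 = 5954
Group 4: 6962 * 0.948 + 20412 * 0.295 = 6600 + 6022 = 12622
→ [4315, 10997, 5954, 12622]
Period 3:
Births: 10997 * 0.097 = 1067 ; 5954 * 0.534 = 3179 ⇒ total 4246
Group 2: 4315 * 0.962 = 4151
Group 3: 10997 * 0.967 = 10634
Group 4: 5954 * 0.948 + 12622 * 0.295 = 5644 + 3723 = 9367
→ [4246, 4151, 10634, 9367]
Period 4:
Births: 4151 * 0.097 = 403 ; 10634 * 0.534 = 5679 ⇒ total 6082
Group 2: 4246 * 0.962 = 4085
Group 3: 4151 * 0.967 = 4014
Group 4: 10634 * 0.948 + 9367 * 0.295 = 10081 + 2763 = 12844
→ [6082, 4085, 4014, 12844]

4085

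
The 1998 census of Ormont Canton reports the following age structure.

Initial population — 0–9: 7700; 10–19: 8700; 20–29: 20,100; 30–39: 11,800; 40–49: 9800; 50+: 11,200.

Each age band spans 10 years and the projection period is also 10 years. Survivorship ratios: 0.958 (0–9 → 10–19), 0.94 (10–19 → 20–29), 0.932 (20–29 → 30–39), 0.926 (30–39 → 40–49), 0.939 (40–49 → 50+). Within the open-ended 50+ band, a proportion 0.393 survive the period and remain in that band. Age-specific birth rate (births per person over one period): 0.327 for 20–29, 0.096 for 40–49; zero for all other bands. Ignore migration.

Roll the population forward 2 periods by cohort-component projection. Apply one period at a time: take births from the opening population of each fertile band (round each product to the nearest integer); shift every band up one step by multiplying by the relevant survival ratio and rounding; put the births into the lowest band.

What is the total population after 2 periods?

[period 1]
Births: 20100 × 0.327 = 6573 ; 9800 × 0.096 = 941 → 7514
10–19: 7700 × 0.958 = 7377
20–29: 8700 × 0.94 = 8178
30–39: 20100 × 0.932 = 18733
40–49: 11800 × 0.926 = 10927
50+: 9800 × 0.939 + 11200 × 0.393 = 9202 + 4402 = 13604
Population now: 0–9=7514, 10–19=7377, 20–29=8178, 30–39=18733, 40–49=10927, 50+=13604
[period 2]
Births: 8178 × 0.327 = 2674 ; 10927 × 0.096 = 1049 → 3723
10–19: 7514 × 0.958 = 7198
20–29: 7377 × 0.94 = 6934
30–39: 8178 × 0.932 = 7622
40–49: 18733 × 0.926 = 17347
50+: 10927 × 0.939 + 13604 × 0.393 = 10260 + 5346 = 15606
Population now: 0–9=3723, 10–19=7198, 20–29=6934, 30–39=7622, 40–49=17347, 50+=15606
Total after period 2: 3723 + 7198 + 6934 + 7622 + 17347 + 15606 = 58430

58430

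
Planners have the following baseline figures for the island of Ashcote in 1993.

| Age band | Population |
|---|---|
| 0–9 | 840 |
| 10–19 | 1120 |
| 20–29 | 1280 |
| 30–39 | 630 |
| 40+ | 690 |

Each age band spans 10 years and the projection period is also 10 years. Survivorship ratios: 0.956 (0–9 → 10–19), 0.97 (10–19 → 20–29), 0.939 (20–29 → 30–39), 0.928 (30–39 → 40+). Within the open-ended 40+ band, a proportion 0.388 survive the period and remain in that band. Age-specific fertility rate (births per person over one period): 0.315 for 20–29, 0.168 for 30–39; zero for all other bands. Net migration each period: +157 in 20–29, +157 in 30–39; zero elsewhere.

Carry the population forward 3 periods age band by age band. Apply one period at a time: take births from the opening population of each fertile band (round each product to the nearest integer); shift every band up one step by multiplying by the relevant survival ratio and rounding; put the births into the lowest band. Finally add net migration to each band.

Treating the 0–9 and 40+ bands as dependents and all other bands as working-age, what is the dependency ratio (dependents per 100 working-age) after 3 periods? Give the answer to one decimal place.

Period 1.
Births: 1280 * 0.315 = 403 ; 630 * 0.168 = 106 → 509
10–19: 840 * 0.956 = 803
20–29: 1120 * 0.97 = 1086
30–39: 1280 * 0.939 = 1202
40+: 630 * 0.928 + 690 * 0.388 = 585 + 268 = 853
Net migration: 20–29 + 157 → 1243; 30–39 + 157 → 1359
→ [509, 803, 1243, 1359, 853]
Period 2.
Births: 1243 * 0.315 = 392 ; 1359 * 0.168 = 228 → 620
10–19: 509 * 0.956 = 487
20–29: 803 * 0.97 = 779
30–39: 1243 * 0.939 = 1167
40+: 1359 * 0.928 + 853 * 0.388 = 1261 + 331 = 1592
Net migration: 20–29 + 157 → 936; 30–39 + 157 → 1324
→ [620, 487, 936, 1324, 1592]
Period 3.
Births: 936 * 0.315 = 295 ; 1324 * 0.168 = 222 → 517
10–19: 620 * 0.956 = 593
20–29: 487 * 0.97 = 472
30–39: 936 * 0.939 = 879
40+: 1324 * 0.928 + 1592 * 0.388 = 1229 + 618 = 1847
Net migration: 20–29 + 157 → 629; 30–39 + 157 → 1036
→ [517, 593, 629, 1036, 1847]
Dependents (band 0–9 + band 40+) = 517 + 1847 = 2364; working-age = 2258; ratio = 2364/2258 × 100 = 104.7

104.7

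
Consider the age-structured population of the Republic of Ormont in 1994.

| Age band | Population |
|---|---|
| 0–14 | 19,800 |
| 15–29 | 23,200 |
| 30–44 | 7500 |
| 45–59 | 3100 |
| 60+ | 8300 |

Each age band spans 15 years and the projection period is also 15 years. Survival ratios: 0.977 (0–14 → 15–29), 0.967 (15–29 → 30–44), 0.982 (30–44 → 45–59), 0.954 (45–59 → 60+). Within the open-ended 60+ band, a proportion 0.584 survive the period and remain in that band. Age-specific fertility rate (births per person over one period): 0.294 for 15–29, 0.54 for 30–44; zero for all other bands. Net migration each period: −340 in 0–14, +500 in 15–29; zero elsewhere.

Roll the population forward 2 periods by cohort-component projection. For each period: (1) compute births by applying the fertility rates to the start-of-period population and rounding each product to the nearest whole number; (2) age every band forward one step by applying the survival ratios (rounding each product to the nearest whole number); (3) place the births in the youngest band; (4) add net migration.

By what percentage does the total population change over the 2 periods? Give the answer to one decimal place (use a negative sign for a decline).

Numbering the bands 1..5 from youngest to oldest:
— Period 1 —
Births: 23200 × 0.294 = 6821 ; 7500 × 0.54 = 4050 — total 10871
Band 2: 19800 × 0.977 = 19345
Band 3: 23200 × 0.967 = 22434
Band 4: 7500 × 0.982 = 7365
Band 5: 3100 × 0.954 + 8300 × 0.584 = 2957 + 4847 = 7804
Net migration: Band 1 − 340 → 10531; Band 2 + 500 → 19845
Giving 10531 / 19845 / 22434 / 7365 / 7804.
— Period 2 —
Births: 19845 × 0.294 = 5834 ; 22434 × 0.54 = 12114 — total 17948
Band 2: 10531 × 0.977 = 10289
Band 3: 19845 × 0.967 = 19190
Band 4: 22434 × 0.982 = 22030
Band 5: 7365 × 0.954 + 7804 × 0.584 = 7026 + 4558 = 11584
Net migration: Band 1 − 340 → 17608; Band 2 + 500 → 10789
Giving 17608 / 10789 / 19190 / 22030 / 11584.
Total: 61900 → 81201; change = 19301; percentage change = 31.2%

31.2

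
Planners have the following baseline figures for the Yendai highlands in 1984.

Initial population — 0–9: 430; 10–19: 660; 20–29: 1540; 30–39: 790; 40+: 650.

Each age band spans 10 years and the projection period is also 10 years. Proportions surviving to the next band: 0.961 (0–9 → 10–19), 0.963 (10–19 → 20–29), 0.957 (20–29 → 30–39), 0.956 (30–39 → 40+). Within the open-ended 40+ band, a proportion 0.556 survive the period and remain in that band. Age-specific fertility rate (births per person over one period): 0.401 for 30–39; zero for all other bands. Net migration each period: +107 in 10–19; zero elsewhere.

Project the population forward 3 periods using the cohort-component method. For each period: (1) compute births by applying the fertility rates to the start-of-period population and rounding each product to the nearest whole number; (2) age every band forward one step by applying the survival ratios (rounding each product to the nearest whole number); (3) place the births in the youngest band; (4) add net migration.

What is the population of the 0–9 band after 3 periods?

244

(Groups numbered youngest = 1 to oldest = 5.)
Period 1:
Births: 790 × 0.401 = 317
Group 2: 430 × 0.961 = 413
Group 3: 660 × 0.963 = 636
Group 4: 1540 × 0.957 = 1474
Group 5: 790 × 0.956 + 650 × 0.556 = 755 + 361 = 1116
Net migration: Group 2 + 107 → 520
End of period: [317, 520, 636, 1474, 1116]
Period 2:
Births: 1474 × 0.401 = 591
Group 2: 317 × 0.961 = 305
Group 3: 520 × 0.963 = 501
Group 4: 636 × 0.957 = 609
Group 5: 1474 × 0.956 + 1116 × 0.556 = 1409 + 620 = 2029
Net migration: Group 2 + 107 → 412
End of period: [591, 412, 501, 609, 2029]
Period 3:
Births: 609 × 0.401 = 244
Group 2: 591 × 0.961 = 568
Group 3: 412 × 0.963 = 397
Group 4: 501 × 0.957 = 479
Group 5: 609 × 0.956 + 2029 × 0.556 = 582 + 1128 = 1710
Net migration: Group 2 + 107 → 675
End of period: [244, 675, 397, 479, 1710]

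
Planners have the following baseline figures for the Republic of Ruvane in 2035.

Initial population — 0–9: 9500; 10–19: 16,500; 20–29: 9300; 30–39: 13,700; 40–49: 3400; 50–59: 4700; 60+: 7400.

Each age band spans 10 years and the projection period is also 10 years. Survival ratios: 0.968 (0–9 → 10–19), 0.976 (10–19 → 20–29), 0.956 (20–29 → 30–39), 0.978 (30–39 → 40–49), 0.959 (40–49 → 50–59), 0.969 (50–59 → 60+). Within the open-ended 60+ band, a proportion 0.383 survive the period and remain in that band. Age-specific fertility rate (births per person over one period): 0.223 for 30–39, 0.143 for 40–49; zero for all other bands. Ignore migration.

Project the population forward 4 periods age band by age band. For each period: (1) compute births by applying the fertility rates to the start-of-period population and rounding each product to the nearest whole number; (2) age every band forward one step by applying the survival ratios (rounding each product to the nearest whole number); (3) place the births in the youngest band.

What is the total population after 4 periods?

— Period 1 —
Births: 13700 × 0.223 = 3055  |  3400 × 0.143 = 486 ⇒ total 3541
10–19: 9500 × 0.968 = 9196
20–29: 16500 × 0.976 = 16104
30–39: 9300 × 0.956 = 8891
40–49: 13700 × 0.978 = 13399
50–59: 3400 × 0.959 = 3261
60+: 4700 × 0.969 + 7400 × 0.383 = 4554 + 2834 = 7388
→ [3541, 9196, 16104, 8891, 13399, 3261, 7388]
— Period 2 —
Births: 8891 × 0.223 = 1983  |  13399 × 0.143 = 1916 ⇒ total 3899
10–19: 3541 × 0.968 = 3428
20–29: 9196 × 0.976 = 8975
30–39: 16104 × 0.956 = 15395
40–49: 8891 × 0.978 = 8695
50–59: 13399 × 0.959 = 12850
60+: 3261 × 0.969 + 7388 × 0.383 = 3160 + 2830 = 5990
→ [3899, 3428, 8975, 15395, 8695, 12850, 5990]
— Period 3 —
Births: 15395 × 0.223 = 3433  |  8695 × 0.143 = 1243 ⇒ total 4676
10–19: 3899 × 0.968 = 3774
20–29: 3428 × 0.976 = 3346
30–39: 8975 × 0.956 = 8580
40–49: 15395 × 0.978 = 15056
50–59: 8695 × 0.959 = 8339
60+: 12850 × 0.969 + 5990 × 0.383 = 12452 + 2294 = 14746
→ [4676, 3774, 3346, 8580, 15056, 8339, 14746]
— Period 4 —
Births: 8580 × 0.223 = 1913  |  15056 × 0.143 = 2153 ⇒ total 4066
10–19: 4676 × 0.968 = 4526
20–29: 3774 × 0.976 = 3683
30–39: 3346 × 0.956 = 3199
40–49: 8580 × 0.978 = 8391
50–59: 15056 × 0.959 = 14439
60+: 8339 × 0.969 + 14746 × 0.383 = 8080 + 5648 = 13728
→ [4066, 4526, 3683, 3199, 8391, 14439, 13728]
Total after period 4: 4066 + 4526 + 3683 + 3199 + 8391 + 14439 + 13728 = 52032

52032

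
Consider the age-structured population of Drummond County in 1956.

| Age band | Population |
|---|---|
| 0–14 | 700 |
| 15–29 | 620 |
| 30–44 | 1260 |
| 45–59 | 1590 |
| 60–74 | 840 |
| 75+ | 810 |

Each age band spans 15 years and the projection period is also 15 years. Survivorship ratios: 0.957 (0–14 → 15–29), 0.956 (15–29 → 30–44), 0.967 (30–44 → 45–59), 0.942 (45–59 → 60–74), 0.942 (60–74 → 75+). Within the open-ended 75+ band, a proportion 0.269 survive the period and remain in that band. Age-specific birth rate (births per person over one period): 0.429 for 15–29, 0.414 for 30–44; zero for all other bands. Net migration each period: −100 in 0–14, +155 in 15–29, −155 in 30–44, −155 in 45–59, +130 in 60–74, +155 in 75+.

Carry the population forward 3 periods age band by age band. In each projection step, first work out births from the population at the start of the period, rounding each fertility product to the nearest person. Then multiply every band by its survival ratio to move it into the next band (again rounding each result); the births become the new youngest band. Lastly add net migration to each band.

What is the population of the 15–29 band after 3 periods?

[period 1]
Births: 620 × 0.429 = 266 ; 1260 × 0.414 = 522 → total 788
15–29: 700 × 0.957 = 670
30–44: 620 × 0.956 = 593
45–59: 1260 × 0.967 = 1218
60–74: 1590 × 0.942 = 1498
75+: 840 × 0.942 + 810 × 0.269 = 791 + 218 = 1009
Net migration: 0–14 − 100 → 688; 15–29 + 155 → 825; 30–44 − 155 → 438; 45–59 − 155 → 1063; 60–74 + 130 → 1628; 75+ + 155 → 1164
End of period: [688, 825, 438, 1063, 1628, 1164]
[period 2]
Births: 825 × 0.429 = 354 ; 438 × 0.414 = 181 → total 535
15–29: 688 × 0.957 = 658
30–44: 825 × 0.956 = 789
45–59: 438 × 0.967 = 424
60–74: 1063 × 0.942 = 1001
75+: 1628 × 0.942 + 1164 × 0.269 = 1534 + 313 = 1847
Net migration: 0–14 − 100 → 435; 15–29 + 155 → 813; 30–44 − 155 → 634; 45–59 − 155 → 269; 60–74 + 130 → 1131; 75+ + 155 → 2002
End of period: [435, 813, 634, 269, 1131, 2002]
[period 3]
Births: 813 × 0.429 = 349 ; 634 × 0.414 = 262 → total 611
15–29: 435 × 0.957 = 416
30–44: 813 × 0.956 = 777
45–59: 634 × 0.967 = 613
60–74: 269 × 0.942 = 253
75+: 1131 × 0.942 + 2002 × 0.269 = 1065 + 539 = 1604
Net migration: 0–14 − 100 → 511; 15–29 + 155 → 571; 30–44 − 155 → 622; 45–59 − 155 → 458; 60–74 + 130 → 383; 75+ + 155 → 1759
End of period: [511, 571, 622, 458, 383, 1759]

571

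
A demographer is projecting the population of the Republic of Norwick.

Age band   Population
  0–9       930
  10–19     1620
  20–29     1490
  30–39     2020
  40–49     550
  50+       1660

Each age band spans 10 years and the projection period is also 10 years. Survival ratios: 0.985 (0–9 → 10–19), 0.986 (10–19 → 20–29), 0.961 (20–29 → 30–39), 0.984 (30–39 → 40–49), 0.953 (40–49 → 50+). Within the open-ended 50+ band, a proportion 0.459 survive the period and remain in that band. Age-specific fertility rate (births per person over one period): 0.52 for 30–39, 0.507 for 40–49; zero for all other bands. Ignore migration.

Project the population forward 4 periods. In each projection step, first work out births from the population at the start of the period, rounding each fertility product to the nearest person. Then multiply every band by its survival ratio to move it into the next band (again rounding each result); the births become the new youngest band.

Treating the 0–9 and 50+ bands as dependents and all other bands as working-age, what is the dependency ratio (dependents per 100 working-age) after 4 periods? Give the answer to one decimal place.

Numbering the groups 1..6 from youngest to oldest:
Period 1.
Births: 2020 × 0.52 = 1050 ; 550 × 0.507 = 279 ⇒ total 1329
Group 2: 930 × 0.985 = 916
Group 3: 1620 × 0.986 = 1597
Group 4: 1490 × 0.961 = 1432
Group 5: 2020 × 0.984 = 1988
Group 6: 550 × 0.953 + 1660 × 0.459 = 524 + 762 = 1286
End of period: [1329, 916, 1597, 1432, 1988, 1286]
Period 2.
Births: 1432 × 0.52 = 745 ; 1988 × 0.507 = 1008 ⇒ total 1753
Group 2: 1329 × 0.985 = 1309
Group 3: 916 × 0.986 = 903
Group 4: 1597 × 0.961 = 1535
Group 5: 1432 × 0.984 = 1409
Group 6: 1988 × 0.953 + 1286 × 0.459 = 1895 + 590 = 2485
End of period: [1753, 1309, 903, 1535, 1409, 2485]
Period 3.
Births: 1535 × 0.52 = 798 ; 1409 × 0.507 = 714 ⇒ total 1512
Group 2: 1753 × 0.985 = 1727
Group 3: 1309 × 0.986 = 1291
Group 4: 903 × 0.961 = 868
Group 5: 1535 × 0.984 = 1510
Group 6: 1409 × 0.953 + 2485 × 0.459 = 1343 + 1141 = 2484
End of period: [1512, 1727, 1291, 868, 1510, 2484]
Period 4.
Births: 868 × 0.52 = 451 ; 1510 × 0.507 = 766 ⇒ total 1217
Group 2: 1512 × 0.985 = 1489
Group 3: 1727 × 0.986 = 1703
Group 4: 1291 × 0.961 = 1241
Group 5: 868 × 0.984 = 854
Group 6: 1510 × 0.953 + 2484 × 0.459 = 1439 + 1140 = 2579
End of period: [1217, 1489, 1703, 1241, 854, 2579]
Dependents (band 0–9 + band 50+) = 1217 + 2579 = 3796; working-age = 5287; ratio = 3796/5287 × 100 = 71.8

71.8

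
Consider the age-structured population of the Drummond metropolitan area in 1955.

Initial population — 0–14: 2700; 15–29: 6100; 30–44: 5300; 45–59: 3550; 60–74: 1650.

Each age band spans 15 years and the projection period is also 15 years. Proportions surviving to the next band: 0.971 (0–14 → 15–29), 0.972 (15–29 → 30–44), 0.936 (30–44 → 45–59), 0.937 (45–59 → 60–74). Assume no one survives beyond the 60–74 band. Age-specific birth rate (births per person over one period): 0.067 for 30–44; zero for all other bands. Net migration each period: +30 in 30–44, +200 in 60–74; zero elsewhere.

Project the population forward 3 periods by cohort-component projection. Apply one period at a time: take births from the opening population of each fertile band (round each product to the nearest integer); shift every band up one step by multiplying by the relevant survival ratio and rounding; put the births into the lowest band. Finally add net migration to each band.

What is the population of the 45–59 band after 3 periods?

2414

Period 1:
Births: 5300 * 0.067 = 355
15–29: 2700 * 0.971 = 2622
30–44: 6100 * 0.972 = 5929
45–59: 5300 * 0.936 = 4961
60–74: 3550 * 0.937 = 3326
Net migration: 30–44 + 30 → 5959; 60–74 + 200 → 3526
Population now: 0–14=355, 15–29=2622, 30–44=5959, 45–59=4961, 60–74=3526
Period 2:
Births: 5959 * 0.067 = 399
15–29: 355 * 0.971 = 345
30–44: 2622 * 0.972 = 2549
45–59: 5959 * 0.936 = 5578
60–74: 4961 * 0.937 = 4648
Net migration: 30–44 + 30 → 2579; 60–74 + 200 → 4848
Population now: 0–14=399, 15–29=345, 30–44=2579, 45–59=5578, 60–74=4848
Period 3:
Births: 2579 * 0.067 = 173
15–29: 399 * 0.971 = 387
30–44: 345 * 0.972 = 335
45–59: 2579 * 0.936 = 2414
60–74: 5578 * 0.937 = 5227
Net migration: 30–44 + 30 → 365; 60–74 + 200 → 5427
Population now: 0–14=173, 15–29=387, 30–44=365, 45–59=2414, 60–74=5427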